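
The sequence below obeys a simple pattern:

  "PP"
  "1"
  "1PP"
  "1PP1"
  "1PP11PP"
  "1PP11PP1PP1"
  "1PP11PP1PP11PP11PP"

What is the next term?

1PP11PP1PP11PP11PP1PP11PP1PP1

Each term (from the third on) is the previous term followed by the one before it: term 3 = 1·PP = 1PP.
So term 8 is 1PP11PP1PP11PP11PP·1PP11PP1PP1.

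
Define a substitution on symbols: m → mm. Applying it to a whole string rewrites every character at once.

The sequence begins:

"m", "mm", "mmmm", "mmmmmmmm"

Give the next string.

Rewriting each symbol of mmmmmmmm: m→mm, m→mm, m→mm, m→mm, m→mm, m→mm, m→mm, m→mm, which concatenates to mm mm mm mm mm mm mm mm.

mmmmmmmmmmmmmmmm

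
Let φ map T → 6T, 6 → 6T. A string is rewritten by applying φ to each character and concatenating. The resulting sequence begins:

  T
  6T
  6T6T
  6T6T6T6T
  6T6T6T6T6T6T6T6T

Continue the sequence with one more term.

Rewriting the 16 symbols of 6T6T6T6T6T6T6T6T one by one yields 6T 6T 6T 6T 6T 6T 6T 6T 6T 6T 6T 6T 6T 6T 6T 6T; concatenated:

6T6T6T6T6T6T6T6T6T6T6T6T6T6T6T6T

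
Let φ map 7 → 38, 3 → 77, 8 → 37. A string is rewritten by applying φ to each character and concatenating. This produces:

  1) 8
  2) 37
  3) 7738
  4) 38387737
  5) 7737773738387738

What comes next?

38387738383877387737773738387737

Applying the rule to each of the 16 symbols of 7737773738387738 gives the pieces 38 38 77 38 38 38 77 38 77 37 77 37 38 38 77 37, which concatenate to the answer.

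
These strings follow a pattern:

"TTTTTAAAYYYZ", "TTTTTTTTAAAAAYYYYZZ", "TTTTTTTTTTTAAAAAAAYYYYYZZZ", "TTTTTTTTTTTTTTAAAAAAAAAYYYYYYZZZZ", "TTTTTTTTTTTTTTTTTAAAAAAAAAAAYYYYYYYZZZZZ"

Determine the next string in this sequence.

TTTTTTTTTTTTTTTTTTTTAAAAAAAAAAAAAYYYYYYYYZZZZZZ

Term n consists of 3n+2 T's, followed by 2n+1 A's, followed by n+2 Y's, followed by n Z's (n = 1, 2, …).
Setting n = 6 gives 20, 13, 8, 6 characters in each block.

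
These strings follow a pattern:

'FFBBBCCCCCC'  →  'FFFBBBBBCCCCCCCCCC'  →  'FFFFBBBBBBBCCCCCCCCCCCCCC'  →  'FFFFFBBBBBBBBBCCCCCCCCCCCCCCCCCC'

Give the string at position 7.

Reading off run lengths: F runs 2, 3, 4, 5; B runs 3, 5, 7, 9; C runs 6, 10, 14, 18 — each is linear in n, where the shown terms are n = 2, 3, 4, 5.
For term 7, n = 8, so the run lengths are 8, 15, 30.

FFFFFFFFBBBBBBBBBBBBBBBCCCCCCCCCCCCCCCCCCCCCCCCCCCCCC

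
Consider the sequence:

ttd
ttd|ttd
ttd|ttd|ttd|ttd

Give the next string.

ttd|ttd|ttd|ttd|ttd|ttd|ttd|ttd

Each string is two copies of the previous one joined by '|'.
One more doubling of ttd|ttd|ttd|ttd gives the answer.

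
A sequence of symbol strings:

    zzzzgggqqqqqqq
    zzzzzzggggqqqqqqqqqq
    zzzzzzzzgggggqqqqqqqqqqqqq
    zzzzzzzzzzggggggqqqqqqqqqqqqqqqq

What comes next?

zzzzzzzzzzzzgggggggqqqqqqqqqqqqqqqqqqq

Each string has the form z^{2n-2} g^{n} q^{3n-2}, where the shown terms are n = 3, 4, 5, 6.
At n = 7 the blocks have lengths 12, 7, 19.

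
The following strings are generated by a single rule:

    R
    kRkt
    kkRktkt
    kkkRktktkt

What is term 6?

kkkkkRktktktktkt

s(k+1) = k·s(k)·kt, so each term gains k as a prefix and kt as a suffix.
From kkkRktktkt, 2 further steps: kkkRktktkt → kkkkRktktktkt → (answer).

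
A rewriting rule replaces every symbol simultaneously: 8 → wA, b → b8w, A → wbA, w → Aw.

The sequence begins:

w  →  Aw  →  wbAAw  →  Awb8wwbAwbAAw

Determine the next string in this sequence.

wbAAwb8wwAAwAwb8wwbAAwb8wwbAwbAAw

Applying the rule to each of the 13 symbols of Awb8wwbAwbAAw gives the pieces wbA Aw b8w wA Aw Aw b8w wbA Aw b8w wbA wbA Aw, which concatenate to the answer.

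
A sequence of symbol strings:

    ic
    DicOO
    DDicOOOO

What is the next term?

s(k+1) = D·s(k)·OO, so each term gains D as a prefix and OO as a suffix.
So the next term is D·DDicOOOO·OO.

DDDicOOOOOO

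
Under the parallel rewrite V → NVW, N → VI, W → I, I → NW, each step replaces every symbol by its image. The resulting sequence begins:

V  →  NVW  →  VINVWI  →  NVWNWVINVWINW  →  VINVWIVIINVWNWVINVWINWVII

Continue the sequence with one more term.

Rewriting the 25 symbols of VINVWIVIINVWNWVINVWINWVII one by one yields NVW NW VI NVW I NW NVW NW NW VI NVW I VI I NVW NW VI NVW I NW VI I NVW NW NW; concatenated:

NVWNWVINVWINWNVWNWNWVINVWIVIINVWNWVINVWINWVIINVWNWNW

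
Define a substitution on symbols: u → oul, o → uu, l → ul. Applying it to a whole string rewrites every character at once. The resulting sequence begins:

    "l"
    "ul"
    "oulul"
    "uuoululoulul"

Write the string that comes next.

oulouluuoululoululuuoululoulul

Apply φ to uuoululoulul symbol by symbol: u→oul, u→oul, o→uu, u→oul, l→ul, u→oul, l→ul, o→uu, u→oul, l→ul, u→oul, l→ul; joined: oul oul uu oul ul oul ul uu oul ul oul ul.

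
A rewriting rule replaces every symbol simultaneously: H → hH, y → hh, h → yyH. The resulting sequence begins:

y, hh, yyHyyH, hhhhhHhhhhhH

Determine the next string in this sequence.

yyHyyHyyHyyHyyHhHyyHyyHyyHyyHyyHhH

Rewriting each symbol of hhhhhHhhhhhH: h→yyH, h→yyH, h→yyH, h→yyH, h→yyH, H→hH, h→yyH, h→yyH, h→yyH, h→yyH, h→yyH, H→hH, which concatenates to yyH yyH yyH yyH yyH hH yyH yyH yyH yyH yyH hH.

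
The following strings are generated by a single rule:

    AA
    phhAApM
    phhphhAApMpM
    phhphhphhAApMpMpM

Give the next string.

Each term wraps the previous one in phh on the left and pM on the right.
Applying this once more to phhphhphhAApMpMpM:

phhphhphhphhAApMpMpMpM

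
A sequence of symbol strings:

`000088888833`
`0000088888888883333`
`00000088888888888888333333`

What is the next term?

000000088888888888888888833333333

Reading off run lengths: 0 runs 4, 5, 6; 8 runs 6, 10, 14; 3 runs 2, 4, 6 — each is linear in n (n = 1, 2, …).
At n = 4 the blocks have lengths 7, 18, 8.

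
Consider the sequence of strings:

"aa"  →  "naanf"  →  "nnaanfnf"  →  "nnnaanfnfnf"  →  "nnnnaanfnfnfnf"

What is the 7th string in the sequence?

nnnnnnaanfnfnfnfnfnf

Each term wraps the previous one in n on the left and nf on the right.
From nnnnaanfnfnfnf, 2 further steps: nnnnaanfnfnfnf → nnnnnaanfnfnfnfnf → (answer).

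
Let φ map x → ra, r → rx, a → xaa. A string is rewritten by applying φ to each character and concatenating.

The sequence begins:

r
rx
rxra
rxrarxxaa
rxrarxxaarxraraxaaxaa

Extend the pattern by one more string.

φ(rxrarxxaarxraraxaaxaa) expands symbol-by-symbol to rx ra rx xaa rx ra ra xaa xaa rx ra rx xaa rx xaa ra xaa xaa ra xaa xaa; joining the 21 pieces gives the next term.

rxrarxxaarxraraxaaxaarxrarxxaarxxaaraxaaxaaraxaaxaa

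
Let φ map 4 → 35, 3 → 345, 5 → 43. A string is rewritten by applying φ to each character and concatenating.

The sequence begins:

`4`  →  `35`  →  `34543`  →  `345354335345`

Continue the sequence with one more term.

Apply φ to 345354335345 symbol by symbol: 3→345, 4→35, 5→43, 3→345, 5→43, 4→35, 3→345, 3→345, 5→43, 3→345, 4→35, 5→43; joined: 345 35 43 345 43 35 345 345 43 345 35 43.

34535433454335345345433453543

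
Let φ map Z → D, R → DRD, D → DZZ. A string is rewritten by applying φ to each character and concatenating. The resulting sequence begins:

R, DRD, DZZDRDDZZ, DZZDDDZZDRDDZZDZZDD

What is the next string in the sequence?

Replace each of the 19 characters of DZZDDDZZDRDDZZDZZDD in place — DZZ D D DZZ DZZ DZZ D D DZZ DRD DZZ DZZ D D DZZ D D DZZ DZZ — and concatenate.

DZZDDDZZDZZDZZDDDZZDRDDZZDZZDDDZZDDDZZDZZ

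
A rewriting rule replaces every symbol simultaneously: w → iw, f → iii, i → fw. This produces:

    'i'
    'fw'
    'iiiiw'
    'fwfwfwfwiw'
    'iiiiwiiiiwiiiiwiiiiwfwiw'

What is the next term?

fwfwfwfwiwfwfwfwfwiwfwfwfwfwiwfwfwfwfwiwiiiiwfwiw

φ(iiiiwiiiiwiiiiwiiiiwfwiw) expands symbol-by-symbol to fw fw fw fw iw fw fw fw fw iw fw fw fw fw iw fw fw fw fw iw iii iw fw iw; joining the 24 pieces gives the next term.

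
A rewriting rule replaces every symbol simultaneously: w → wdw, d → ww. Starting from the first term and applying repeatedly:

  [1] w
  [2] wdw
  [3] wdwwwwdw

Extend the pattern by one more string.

wdwwwwdwwdwwdwwdwwwwdw

Expanding wdwwwwdw: w→wdw, d→ww, w→wdw, w→wdw, w→wdw, w→wdw, d→ww, w→wdw. Concatenated: wdw ww wdw wdw wdw wdw ww wdw.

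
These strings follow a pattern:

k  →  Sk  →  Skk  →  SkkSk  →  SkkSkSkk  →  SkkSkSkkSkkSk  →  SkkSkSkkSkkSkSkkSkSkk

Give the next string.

This is a Fibonacci-style word recurrence s(k) = s(k−1)·s(k−2): e.g. Sk·k = Skk.
So term 8 is SkkSkSkkSkkSkSkkSkSkk·SkkSkSkkSkkSk.

SkkSkSkkSkkSkSkkSkSkkSkkSkSkkSkkSk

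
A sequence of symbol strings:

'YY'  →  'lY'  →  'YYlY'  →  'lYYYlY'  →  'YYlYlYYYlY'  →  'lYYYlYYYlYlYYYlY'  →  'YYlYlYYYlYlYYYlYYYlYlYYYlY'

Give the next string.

From term 3 onward, concatenate the second-to-last term with the last: YY·lY = YYlY, lY·YYlY = lYYYlY, …
So term 8 is lYYYlYYYlYlYYYlY·YYlYlYYYlYlYYYlYYYlYlYYYlY.

lYYYlYYYlYlYYYlYYYlYlYYYlYlYYYlYYYlYlYYYlY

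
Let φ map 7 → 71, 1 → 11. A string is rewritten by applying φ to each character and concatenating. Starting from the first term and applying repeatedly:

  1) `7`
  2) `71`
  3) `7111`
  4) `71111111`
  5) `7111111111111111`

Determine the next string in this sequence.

71111111111111111111111111111111

Replace each of the 16 characters of 7111111111111111 in place — 71 11 11 11 11 11 11 11 11 11 11 11 11 11 11 11 — and concatenate.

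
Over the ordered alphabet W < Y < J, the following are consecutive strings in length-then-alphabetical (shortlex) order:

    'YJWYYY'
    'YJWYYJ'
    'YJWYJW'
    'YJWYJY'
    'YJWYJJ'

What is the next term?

The successor of YJWYJJ increments the rightmost position that isn't already J and resets every position after it to W.

YJWJWW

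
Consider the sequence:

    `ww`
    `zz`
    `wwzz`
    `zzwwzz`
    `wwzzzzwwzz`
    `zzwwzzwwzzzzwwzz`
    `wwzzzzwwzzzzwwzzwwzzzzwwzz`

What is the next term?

zzwwzzwwzzzzwwzzwwzzzzwwzzzzwwzzwwzzzzwwzz

This is a Fibonacci-style word recurrence s(k) = s(k−2)·s(k−1): e.g. ww·zz = wwzz.
The next term joins zzwwzzwwzzzzwwzz and wwzzzzwwzzzzwwzzwwzzzzwwzz.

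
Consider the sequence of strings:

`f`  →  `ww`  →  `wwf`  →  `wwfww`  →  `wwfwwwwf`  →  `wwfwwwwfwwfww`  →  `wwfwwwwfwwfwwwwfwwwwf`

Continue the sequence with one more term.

Each term (from the third on) is the previous term followed by the one before it: term 3 = ww·f = wwf.
Continuing: wwfwwwwfwwfwwwwfwwwwf · wwfwwwwfwwfww gives term 8.

wwfwwwwfwwfwwwwfwwwwfwwfwwwwfwwfww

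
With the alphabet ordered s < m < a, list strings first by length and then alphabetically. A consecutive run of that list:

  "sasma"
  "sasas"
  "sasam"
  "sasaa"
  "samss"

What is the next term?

Find the rightmost character of samss below a, bump it to the next letter, and reset everything to its right to s.

samsm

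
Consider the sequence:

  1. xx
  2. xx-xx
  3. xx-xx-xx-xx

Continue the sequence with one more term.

s(k+1) = s(k)·-·s(k) — each term doubles the last with '-' between the halves.
Doubling xx-xx-xx-xx with '-' between the halves:

xx-xx-xx-xx-xx-xx-xx-xx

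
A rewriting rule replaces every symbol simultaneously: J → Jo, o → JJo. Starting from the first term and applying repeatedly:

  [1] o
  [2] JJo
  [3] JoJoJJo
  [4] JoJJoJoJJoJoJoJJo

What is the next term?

φ(JoJJoJoJJoJoJoJJo) expands symbol-by-symbol to Jo JJo Jo Jo JJo Jo JJo Jo Jo JJo Jo JJo Jo JJo Jo Jo JJo; joining the 17 pieces gives the next term.

JoJJoJoJoJJoJoJJoJoJoJJoJoJJoJoJJoJoJoJJo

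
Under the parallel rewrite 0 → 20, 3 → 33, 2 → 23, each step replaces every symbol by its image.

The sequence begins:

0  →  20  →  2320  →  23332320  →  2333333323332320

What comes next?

Replace each of the 16 characters of 2333333323332320 in place — 23 33 33 33 33 33 33 33 23 33 33 33 23 33 23 20 — and concatenate.

23333333333333332333333323332320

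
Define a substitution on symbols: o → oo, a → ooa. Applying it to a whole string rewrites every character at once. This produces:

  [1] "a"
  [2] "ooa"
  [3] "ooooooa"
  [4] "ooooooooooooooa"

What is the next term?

Rewriting the 15 symbols of ooooooooooooooa one by one yields oo oo oo oo oo oo oo oo oo oo oo oo oo oo ooa; concatenated:

ooooooooooooooooooooooooooooooa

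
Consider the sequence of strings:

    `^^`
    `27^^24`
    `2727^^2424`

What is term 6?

2727272727^^2424242424

Each term wraps the previous one in 27 on the left and 24 on the right.
From 2727^^2424, 3 further steps: 2727^^2424 → 272727^^242424 → 27272727^^24242424 → (answer).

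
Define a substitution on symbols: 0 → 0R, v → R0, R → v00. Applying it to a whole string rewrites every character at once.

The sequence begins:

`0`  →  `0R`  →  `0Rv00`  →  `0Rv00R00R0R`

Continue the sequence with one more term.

Expanding 0Rv00R00R0R: 0→0R, R→v00, v→R0, 0→0R, 0→0R, R→v00, 0→0R, 0→0R, R→v00, 0→0R, R→v00. Concatenated: 0R v00 R0 0R 0R v00 0R 0R v00 0R v00.

0Rv00R00R0Rv000R0Rv000Rv00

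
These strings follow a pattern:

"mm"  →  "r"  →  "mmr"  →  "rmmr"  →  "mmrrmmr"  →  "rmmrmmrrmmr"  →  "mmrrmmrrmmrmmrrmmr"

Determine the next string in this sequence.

rmmrmmrrmmrmmrrmmrrmmrmmrrmmr

This is a Fibonacci-style word recurrence s(k) = s(k−2)·s(k−1): e.g. mm·r = mmr.
Continuing: rmmrmmrrmmr · mmrrmmrrmmrmmrrmmr gives term 8.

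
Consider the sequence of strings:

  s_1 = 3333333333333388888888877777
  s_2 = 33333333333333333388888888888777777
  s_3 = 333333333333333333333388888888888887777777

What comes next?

3333333333333333333333333388888888888888877777777

The n-th term is 4n+2 3's then 2n+3 8's then n+2 7's, where the shown terms are n = 3, 4, 5.
For the next term, n = 6, so the run lengths are 26, 15, 8.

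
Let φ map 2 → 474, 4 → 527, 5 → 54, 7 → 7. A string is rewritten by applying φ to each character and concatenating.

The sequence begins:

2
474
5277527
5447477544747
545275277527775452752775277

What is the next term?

Replace each of the 27 characters of 545275277527775452752775277 in place — 54 527 54 474 7 54 474 7 7 54 474 7 7 7 54 527 54 474 7 54 474 7 7 54 474 7 7 — and concatenate.

545275447475447477544747775452754474754474775447477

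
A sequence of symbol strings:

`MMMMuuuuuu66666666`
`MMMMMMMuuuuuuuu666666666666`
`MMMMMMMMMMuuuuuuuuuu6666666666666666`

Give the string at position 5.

MMMMMMMMMMMMMMMMuuuuuuuuuuuuuu666666666666666666666666

Each string has the form M^{3n-2} u^{2n+2} 6^{4n}, where the shown terms are n = 2, 3, 4.
At n = 6 the blocks have lengths 16, 14, 24.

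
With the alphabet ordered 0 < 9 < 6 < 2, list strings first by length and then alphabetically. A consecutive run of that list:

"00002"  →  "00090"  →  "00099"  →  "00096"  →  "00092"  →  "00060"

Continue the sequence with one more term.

The successor of 00060 increments the rightmost position that isn't already 2 and resets every position after it to 0.

00069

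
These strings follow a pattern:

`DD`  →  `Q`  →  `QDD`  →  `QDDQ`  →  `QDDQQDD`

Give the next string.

This is a Fibonacci-style word recurrence s(k) = s(k−1)·s(k−2): e.g. Q·DD = QDD.
So term 6 is QDDQQDD·QDDQ.

QDDQQDDQDDQ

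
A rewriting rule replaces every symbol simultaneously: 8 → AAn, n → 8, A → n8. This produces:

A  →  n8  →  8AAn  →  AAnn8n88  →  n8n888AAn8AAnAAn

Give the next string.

Rewriting the 16 symbols of n8n888AAn8AAnAAn one by one yields 8 AAn 8 AAn AAn AAn n8 n8 8 AAn n8 n8 8 n8 n8 8; concatenated:

8AAn8AAnAAnAAnn8n88AAnn8n88n8n88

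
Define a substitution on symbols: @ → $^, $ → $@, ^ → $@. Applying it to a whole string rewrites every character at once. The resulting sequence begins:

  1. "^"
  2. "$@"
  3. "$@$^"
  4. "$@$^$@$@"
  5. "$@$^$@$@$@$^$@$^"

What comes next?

Rewriting the 16 symbols of $@$^$@$@$@$^$@$^ one by one yields $@ $^ $@ $@ $@ $^ $@ $^ $@ $^ $@ $@ $@ $^ $@ $@; concatenated:

$@$^$@$@$@$^$@$^$@$^$@$@$@$^$@$@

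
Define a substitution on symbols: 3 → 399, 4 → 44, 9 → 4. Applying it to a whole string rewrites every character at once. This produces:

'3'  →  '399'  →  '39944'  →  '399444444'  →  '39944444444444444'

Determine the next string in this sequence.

399444444444444444444444444444444

φ(39944444444444444) expands symbol-by-symbol to 399 4 4 44 44 44 44 44 44 44 44 44 44 44 44 44 44; joining the 17 pieces gives the next term.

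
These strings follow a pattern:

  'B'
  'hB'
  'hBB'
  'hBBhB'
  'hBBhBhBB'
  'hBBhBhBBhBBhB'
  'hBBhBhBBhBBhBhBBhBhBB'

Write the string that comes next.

Each term (from the third on) is the previous term followed by the one before it: term 3 = hB·B = hBB.
So term 8 is hBBhBhBBhBBhBhBBhBhBB·hBBhBhBBhBBhB.

hBBhBhBBhBBhBhBBhBhBBhBBhBhBBhBBhB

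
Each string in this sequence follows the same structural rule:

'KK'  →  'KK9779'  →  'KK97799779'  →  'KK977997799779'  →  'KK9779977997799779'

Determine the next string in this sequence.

KK97799779977997799779

Each term is the previous one with 9779 appended.
One more step from KK9779977997799779 gives the answer.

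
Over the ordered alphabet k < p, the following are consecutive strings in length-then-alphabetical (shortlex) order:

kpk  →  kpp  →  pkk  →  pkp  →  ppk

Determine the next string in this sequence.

Find the rightmost character of ppk below p, bump it to the next letter, and reset everything to its right to k.

ppp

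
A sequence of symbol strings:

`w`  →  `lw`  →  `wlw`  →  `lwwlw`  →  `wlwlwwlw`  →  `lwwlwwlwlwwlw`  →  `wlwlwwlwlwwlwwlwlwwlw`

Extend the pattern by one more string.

This is a Fibonacci-style word recurrence s(k) = s(k−2)·s(k−1): e.g. w·lw = wlw.
So term 8 is lwwlwwlwlwwlw·wlwlwwlwlwwlwwlwlwwlw.

lwwlwwlwlwwlwwlwlwwlwlwwlwwlwlwwlw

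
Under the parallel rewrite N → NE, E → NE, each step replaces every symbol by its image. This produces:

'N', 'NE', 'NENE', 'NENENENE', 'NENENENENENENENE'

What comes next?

Applying the rule to each of the 16 symbols of NENENENENENENENE gives the pieces NE NE NE NE NE NE NE NE NE NE NE NE NE NE NE NE, which concatenate to the answer.

NENENENENENENENENENENENENENENENE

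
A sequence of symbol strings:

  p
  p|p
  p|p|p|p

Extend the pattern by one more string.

p|p|p|p|p|p|p|p

Each string is two copies of the previous one joined by '|'.
One more doubling of p|p|p|p gives the answer.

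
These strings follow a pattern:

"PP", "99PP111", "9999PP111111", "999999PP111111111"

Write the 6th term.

s(k+1) = 99·s(k)·111, so each term gains 99 as a prefix and 111 as a suffix.
From 999999PP111111111, 2 further steps: 999999PP111111111 → 99999999PP111111111111 → (answer).

9999999999PP111111111111111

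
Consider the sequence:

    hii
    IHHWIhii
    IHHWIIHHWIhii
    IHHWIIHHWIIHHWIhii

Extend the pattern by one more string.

Each term is the previous one with IHHWI prepended.
So the next term is IHHWI·IHHWIIHHWIIHHWIhii.

IHHWIIHHWIIHHWIIHHWIhii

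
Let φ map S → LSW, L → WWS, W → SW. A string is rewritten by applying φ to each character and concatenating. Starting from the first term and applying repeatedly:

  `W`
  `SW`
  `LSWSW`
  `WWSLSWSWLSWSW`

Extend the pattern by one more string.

φ(WWSLSWSWLSWSW) expands symbol-by-symbol to SW SW LSW WWS LSW SW LSW SW WWS LSW SW LSW SW; joining the 13 pieces gives the next term.

SWSWLSWWWSLSWSWLSWSWWWSLSWSWLSWSW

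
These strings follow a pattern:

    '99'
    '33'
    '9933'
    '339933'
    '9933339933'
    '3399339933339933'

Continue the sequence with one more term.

Each term (from the third on) is the two preceding terms concatenated in order: term 3 = 99·33 = 9933.
The next term joins 9933339933 and 3399339933339933.

99333399333399339933339933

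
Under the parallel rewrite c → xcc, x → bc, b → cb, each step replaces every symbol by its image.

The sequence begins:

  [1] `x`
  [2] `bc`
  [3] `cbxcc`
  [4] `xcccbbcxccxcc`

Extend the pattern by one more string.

bcxccxccxcccbcbxccbcxccxccbcxccxcc

Replace each of the 13 characters of xcccbbcxccxcc in place — bc xcc xcc xcc cb cb xcc bc xcc xcc bc xcc xcc — and concatenate.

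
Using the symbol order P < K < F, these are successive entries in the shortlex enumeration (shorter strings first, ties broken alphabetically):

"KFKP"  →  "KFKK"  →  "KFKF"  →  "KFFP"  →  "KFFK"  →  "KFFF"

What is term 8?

Advancing 2 positions from KFFF through KFFF → FPPP reaches term 8.

FPPK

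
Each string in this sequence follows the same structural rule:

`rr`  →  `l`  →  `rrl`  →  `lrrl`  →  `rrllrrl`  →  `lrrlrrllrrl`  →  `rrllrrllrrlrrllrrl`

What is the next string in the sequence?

From term 3 onward, concatenate the second-to-last term with the last: rr·l = rrl, l·rrl = lrrl, …
The next term joins lrrlrrllrrl and rrllrrllrrlrrllrrl.

lrrlrrllrrlrrllrrllrrlrrllrrl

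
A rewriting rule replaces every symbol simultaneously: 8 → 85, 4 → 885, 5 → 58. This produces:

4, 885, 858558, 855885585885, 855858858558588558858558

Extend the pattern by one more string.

Applying the rule to each of the 24 symbols of 855858858558588558858558 gives the pieces 85 58 58 85 58 85 85 58 85 58 58 85 58 85 85 58 58 85 85 58 85 58 58 85, which concatenate to the answer.

855858855885855885585885588585585885855885585885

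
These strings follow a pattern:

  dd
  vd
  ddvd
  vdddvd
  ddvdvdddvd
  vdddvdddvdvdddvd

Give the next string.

ddvdvdddvdvdddvdddvdvdddvd

From term 3 onward, concatenate the second-to-last term with the last: dd·vd = ddvd, vd·ddvd = vdddvd, …
Continuing: ddvdvdddvd · vdddvdddvdvdddvd gives term 7.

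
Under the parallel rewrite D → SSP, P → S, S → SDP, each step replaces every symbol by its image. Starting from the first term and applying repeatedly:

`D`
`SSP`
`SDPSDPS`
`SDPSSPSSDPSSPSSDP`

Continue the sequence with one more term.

Replace each of the 17 characters of SDPSSPSSDPSSPSSDP in place — SDP SSP S SDP SDP S SDP SDP SSP S SDP SDP S SDP SDP SSP S — and concatenate.

SDPSSPSSDPSDPSSDPSDPSSPSSDPSDPSSDPSDPSSPS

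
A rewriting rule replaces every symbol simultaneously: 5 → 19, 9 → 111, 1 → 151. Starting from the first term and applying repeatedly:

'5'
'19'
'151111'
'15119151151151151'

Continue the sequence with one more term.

Applying the rule to each of the 17 symbols of 15119151151151151 gives the pieces 151 19 151 151 111 151 19 151 151 19 151 151 19 151 151 19 151, which concatenate to the answer.

1511915115111115119151151191511511915115119151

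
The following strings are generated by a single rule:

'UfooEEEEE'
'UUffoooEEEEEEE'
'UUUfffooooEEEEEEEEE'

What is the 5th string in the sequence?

UUUUUfffffooooooEEEEEEEEEEEEE

Reading off run lengths: U runs 1, 2, 3; f runs 1, 2, 3; o runs 2, 3, 4; E runs 5, 7, 9 — each is linear in n, where the shown terms are n = 2, 3, 4.
Setting n = 6 gives 5, 5, 6, 13 characters in each block.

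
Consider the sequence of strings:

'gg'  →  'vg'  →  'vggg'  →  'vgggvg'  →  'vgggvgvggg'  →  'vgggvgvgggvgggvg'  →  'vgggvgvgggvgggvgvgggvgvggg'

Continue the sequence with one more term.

vgggvgvgggvgggvgvgggvgvgggvgggvgvgggvgggvg

From term 3 onward, concatenate the last term with the second-to-last: vg·gg = vggg, vggg·vg = vgggvg, …
So term 8 is vgggvgvgggvgggvgvgggvgvggg·vgggvgvgggvgggvg.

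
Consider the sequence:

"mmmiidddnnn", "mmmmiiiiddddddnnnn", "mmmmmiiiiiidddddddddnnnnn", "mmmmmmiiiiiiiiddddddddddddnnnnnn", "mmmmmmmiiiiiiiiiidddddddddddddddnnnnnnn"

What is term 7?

Reading off run lengths: m runs 3, 4, 5, 6, 7; i runs 2, 4, 6, 8, 10; d runs 3, 6, 9, 12, 15; n runs 3, 4, 5, 6, 7 — each is linear in n (n = 1, 2, …).
For term 7, n = 7, so the run lengths are 9, 14, 21, 9.

mmmmmmmmmiiiiiiiiiiiiiidddddddddddddddddddddnnnnnnnnn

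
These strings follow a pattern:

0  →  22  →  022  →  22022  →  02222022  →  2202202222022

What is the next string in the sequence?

This is a Fibonacci-style word recurrence s(k) = s(k−2)·s(k−1): e.g. 0·22 = 022.
So term 7 is 02222022·2202202222022.

022220222202202222022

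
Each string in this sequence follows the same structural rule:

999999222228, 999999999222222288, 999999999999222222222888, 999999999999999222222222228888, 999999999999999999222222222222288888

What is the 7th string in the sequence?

999999999999999999999999222222222222222228888888

The n-th term is 3n 9's then 2n+1 2's then n-1 8's, where the shown terms are n = 2, 3, 4, 5, 6.
For term 7, n = 8, so the run lengths are 24, 17, 7.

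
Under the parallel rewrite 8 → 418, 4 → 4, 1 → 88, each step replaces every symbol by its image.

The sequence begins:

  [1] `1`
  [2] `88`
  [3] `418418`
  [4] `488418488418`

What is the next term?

Rewriting each symbol of 488418488418: 4→4, 8→418, 8→418, 4→4, 1→88, 8→418, 4→4, 8→418, 8→418, 4→4, 1→88, 8→418, which concatenates to 4 418 418 4 88 418 4 418 418 4 88 418.

44184184884184418418488418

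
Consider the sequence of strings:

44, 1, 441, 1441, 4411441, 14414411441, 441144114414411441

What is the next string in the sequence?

Each term (from the third on) is the two preceding terms concatenated in order: term 3 = 44·1 = 441.
So term 8 is 14414411441·441144114414411441.

14414411441441144114414411441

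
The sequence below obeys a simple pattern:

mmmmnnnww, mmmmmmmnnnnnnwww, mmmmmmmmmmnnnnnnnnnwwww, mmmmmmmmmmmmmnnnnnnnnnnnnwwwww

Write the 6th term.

mmmmmmmmmmmmmmmmmmmnnnnnnnnnnnnnnnnnnwwwwwww

The n-th term is 3n+1 m's then 3n n's then n+1 w's (n = 1, 2, …).
Setting n = 6 gives 19, 18, 7 characters in each block.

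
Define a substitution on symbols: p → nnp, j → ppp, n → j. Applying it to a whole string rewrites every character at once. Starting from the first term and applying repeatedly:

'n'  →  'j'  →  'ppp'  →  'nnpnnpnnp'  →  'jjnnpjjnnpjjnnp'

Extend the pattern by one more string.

Rewriting the 15 symbols of jjnnpjjnnpjjnnp one by one yields ppp ppp j j nnp ppp ppp j j nnp ppp ppp j j nnp; concatenated:

ppppppjjnnpppppppjjnnpppppppjjnnp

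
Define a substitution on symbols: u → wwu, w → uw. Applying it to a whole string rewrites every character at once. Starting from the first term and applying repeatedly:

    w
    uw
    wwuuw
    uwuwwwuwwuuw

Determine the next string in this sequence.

wwuuwwwuuwuwuwwwuuwuwwwuwwuuw

Apply φ to uwuwwwuwwuuw symbol by symbol: u→wwu, w→uw, u→wwu, w→uw, w→uw, w→uw, u→wwu, w→uw, w→uw, u→wwu, u→wwu, w→uw; joined: wwu uw wwu uw uw uw wwu uw uw wwu wwu uw.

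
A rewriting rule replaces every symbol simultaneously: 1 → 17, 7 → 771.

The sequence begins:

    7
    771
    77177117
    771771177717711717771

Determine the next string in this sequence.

7717711777177117177717717711777177117177711777177177117

φ(771771177717711717771) expands symbol-by-symbol to 771 771 17 771 771 17 17 771 771 771 17 771 771 17 17 771 17 771 771 771 17; joining the 21 pieces gives the next term.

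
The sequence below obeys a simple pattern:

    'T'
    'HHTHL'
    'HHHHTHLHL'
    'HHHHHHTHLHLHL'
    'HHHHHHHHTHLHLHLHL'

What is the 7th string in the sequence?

HHHHHHHHHHHHTHLHLHLHLHLHL

Every step adds HH to the front and HL to the end of the previous string.
From HHHHHHHHTHLHLHLHL, 2 further steps: HHHHHHHHTHLHLHLHL → HHHHHHHHHHTHLHLHLHLHL → (answer).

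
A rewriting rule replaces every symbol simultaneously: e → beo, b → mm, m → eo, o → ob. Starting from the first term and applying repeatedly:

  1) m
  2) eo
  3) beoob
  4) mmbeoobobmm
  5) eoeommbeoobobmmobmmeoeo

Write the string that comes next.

beoobbeoobeoeommbeoobobmmobmmeoeoobmmeoeobeoobbeoob

φ(eoeommbeoobobmmobmmeoeo) expands symbol-by-symbol to beo ob beo ob eo eo mm beo ob ob mm ob mm eo eo ob mm eo eo beo ob beo ob; joining the 23 pieces gives the next term.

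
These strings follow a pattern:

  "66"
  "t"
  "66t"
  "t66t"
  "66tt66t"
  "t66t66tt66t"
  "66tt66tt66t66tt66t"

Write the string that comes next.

Each term (from the third on) is the two preceding terms concatenated in order: term 3 = 66·t = 66t.
Continuing: t66t66tt66t · 66tt66tt66t66tt66t gives term 8.

t66t66tt66t66tt66tt66t66tt66t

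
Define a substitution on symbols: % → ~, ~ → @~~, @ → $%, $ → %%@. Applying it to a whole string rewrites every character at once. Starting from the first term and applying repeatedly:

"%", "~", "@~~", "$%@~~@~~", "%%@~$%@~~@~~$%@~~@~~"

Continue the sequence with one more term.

~~$%@~~%%@~$%@~~@~~$%@~~@~~%%@~$%@~~@~~$%@~~@~~

Applying the rule to each of the 20 symbols of %%@~$%@~~@~~$%@~~@~~ gives the pieces ~ ~ $% @~~ %%@ ~ $% @~~ @~~ $% @~~ @~~ %%@ ~ $% @~~ @~~ $% @~~ @~~, which concatenate to the answer.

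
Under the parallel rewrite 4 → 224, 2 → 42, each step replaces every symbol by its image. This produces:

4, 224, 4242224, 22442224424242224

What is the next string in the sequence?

42422242244242422242244222442224424242224

φ(22442224424242224) expands symbol-by-symbol to 42 42 224 224 42 42 42 224 224 42 224 42 224 42 42 42 224; joining the 17 pieces gives the next term.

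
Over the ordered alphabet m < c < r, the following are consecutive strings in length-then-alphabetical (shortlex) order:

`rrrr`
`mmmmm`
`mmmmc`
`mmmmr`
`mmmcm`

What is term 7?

mmmcr

Stepping forward 2 times from mmmcm: mmmcm → mmmcc, then the target.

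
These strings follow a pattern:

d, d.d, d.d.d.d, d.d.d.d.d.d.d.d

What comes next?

Each string is two copies of the previous one joined by '.'.
Doubling d.d.d.d.d.d.d.d with '.' between the halves:

d.d.d.d.d.d.d.d.d.d.d.d.d.d.d.d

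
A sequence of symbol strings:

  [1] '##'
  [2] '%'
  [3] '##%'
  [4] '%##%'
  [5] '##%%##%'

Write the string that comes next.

Each term (from the third on) is the two preceding terms concatenated in order: term 3 = ##·% = ##%.
Continuing: %##% · ##%%##% gives term 6.

%##%##%%##%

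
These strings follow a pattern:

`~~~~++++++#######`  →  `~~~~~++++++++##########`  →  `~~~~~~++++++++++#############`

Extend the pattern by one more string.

Reading off run lengths: ~ runs 4, 5, 6; + runs 6, 8, 10; # runs 7, 10, 13 — each is linear in n, where the shown terms are n = 2, 3, 4.
For the next term, n = 5, so the run lengths are 7, 12, 16.

~~~~~~~++++++++++++################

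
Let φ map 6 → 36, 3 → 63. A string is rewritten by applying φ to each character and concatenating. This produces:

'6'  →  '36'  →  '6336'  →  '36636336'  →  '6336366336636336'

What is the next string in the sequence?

Rewriting the 16 symbols of 6336366336636336 one by one yields 36 63 63 36 63 36 36 63 63 36 36 63 36 63 63 36; concatenated:

36636336633636636336366336636336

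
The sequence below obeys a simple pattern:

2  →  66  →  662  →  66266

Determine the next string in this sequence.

This is a Fibonacci-style word recurrence s(k) = s(k−1)·s(k−2): e.g. 66·2 = 662.
Continuing: 66266 · 662 gives term 5.

66266662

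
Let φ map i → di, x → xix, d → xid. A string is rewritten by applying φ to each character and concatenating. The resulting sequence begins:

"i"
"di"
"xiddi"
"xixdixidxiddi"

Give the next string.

Rewriting the 13 symbols of xixdixidxiddi one by one yields xix di xix xid di xix di xid xix di xid xid di; concatenated:

xixdixixxiddixixdixidxixdixidxiddi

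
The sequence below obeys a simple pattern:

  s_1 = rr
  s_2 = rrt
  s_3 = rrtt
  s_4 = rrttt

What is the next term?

rrtttt

Each term is the previous one with t appended.
One more step from rrttt gives the answer.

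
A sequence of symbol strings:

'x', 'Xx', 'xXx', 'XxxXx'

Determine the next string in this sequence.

Each term (from the third on) is the two preceding terms concatenated in order: term 3 = x·Xx = xXx.
The next term joins xXx and XxxXx.

xXxXxxXx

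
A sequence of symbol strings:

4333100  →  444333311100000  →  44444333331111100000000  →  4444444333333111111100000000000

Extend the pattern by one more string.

444444444333333311111111100000000000000

The n-th term is 2n-1 4's then n+2 3's then 2n-1 1's then 3n-1 0's (n = 1, 2, …).
For the next term, n = 5, so the run lengths are 9, 7, 9, 14.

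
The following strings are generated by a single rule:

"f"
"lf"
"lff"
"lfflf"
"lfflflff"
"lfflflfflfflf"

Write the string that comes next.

This is a Fibonacci-style word recurrence s(k) = s(k−1)·s(k−2): e.g. lf·f = lff.
So term 7 is lfflflfflfflf·lfflflff.

lfflflfflfflflfflflff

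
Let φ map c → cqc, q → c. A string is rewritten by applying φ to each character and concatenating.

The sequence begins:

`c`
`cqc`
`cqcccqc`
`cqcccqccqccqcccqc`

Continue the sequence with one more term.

Rewriting the 17 symbols of cqcccqccqccqcccqc one by one yields cqc c cqc cqc cqc c cqc cqc c cqc cqc c cqc cqc cqc c cqc; concatenated:

cqcccqccqccqcccqccqcccqccqcccqccqccqcccqc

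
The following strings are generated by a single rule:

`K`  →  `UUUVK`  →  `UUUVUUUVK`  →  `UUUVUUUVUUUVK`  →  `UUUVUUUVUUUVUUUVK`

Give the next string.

The strings grow by a fixed prefix UUUV each time.
Applying this once more to UUUVUUUVUUUVUUUVK:

UUUVUUUVUUUVUUUVUUUVK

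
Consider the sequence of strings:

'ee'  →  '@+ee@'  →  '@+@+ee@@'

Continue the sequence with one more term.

@+@+@+ee@@@

Every step adds @+ to the front and @ to the end of the previous string.
One more step from @+@+ee@@ gives the answer.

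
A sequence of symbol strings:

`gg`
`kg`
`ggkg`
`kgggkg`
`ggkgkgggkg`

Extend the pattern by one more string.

This is a Fibonacci-style word recurrence s(k) = s(k−2)·s(k−1): e.g. gg·kg = ggkg.
The next term joins kgggkg and ggkgkgggkg.

kgggkgggkgkgggkg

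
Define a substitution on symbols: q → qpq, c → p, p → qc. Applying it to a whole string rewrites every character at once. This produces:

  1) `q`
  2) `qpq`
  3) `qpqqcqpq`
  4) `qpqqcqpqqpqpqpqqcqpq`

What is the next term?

qpqqcqpqqpqpqpqqcqpqqpqqcqpqqcqpqqcqpqqpqpqpqqcqpq

Applying the rule to each of the 20 symbols of qpqqcqpqqpqpqpqqcqpq gives the pieces qpq qc qpq qpq p qpq qc qpq qpq qc qpq qc qpq qc qpq qpq p qpq qc qpq, which concatenate to the answer.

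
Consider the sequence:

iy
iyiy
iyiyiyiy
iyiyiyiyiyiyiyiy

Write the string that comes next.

Every step duplicates the string.
So the next term is two copies of iyiyiyiyiyiyiyiy.

iyiyiyiyiyiyiyiyiyiyiyiyiyiyiyiy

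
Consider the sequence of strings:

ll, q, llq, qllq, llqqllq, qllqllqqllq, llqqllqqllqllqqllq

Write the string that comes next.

qllqllqqllqllqqllqqllqllqqllq

From term 3 onward, concatenate the second-to-last term with the last: ll·q = llq, q·llq = qllq, …
Continuing: qllqllqqllq · llqqllqqllqllqqllq gives term 8.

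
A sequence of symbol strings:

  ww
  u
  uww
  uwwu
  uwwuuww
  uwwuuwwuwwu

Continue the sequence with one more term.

uwwuuwwuwwuuwwuuww

From term 3 onward, concatenate the last term with the second-to-last: u·ww = uww, uww·u = uwwu, …
So term 7 is uwwuuwwuwwu·uwwuuww.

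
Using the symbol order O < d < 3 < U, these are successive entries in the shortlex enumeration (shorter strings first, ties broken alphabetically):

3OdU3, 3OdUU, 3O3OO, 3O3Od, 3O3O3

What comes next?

Treat 3O3O3 as a base-4 numeral over the given alphabet and add one, carrying through any trailing U's.

3O3OU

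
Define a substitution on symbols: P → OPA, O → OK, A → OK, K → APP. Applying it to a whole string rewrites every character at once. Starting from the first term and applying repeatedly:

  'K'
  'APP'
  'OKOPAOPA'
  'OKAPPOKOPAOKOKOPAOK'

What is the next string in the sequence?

OKAPPOKOPAOPAOKAPPOKOPAOKOKAPPOKAPPOKOPAOKOKAPP

Replace each of the 19 characters of OKAPPOKOPAOKOKOPAOK in place — OK APP OK OPA OPA OK APP OK OPA OK OK APP OK APP OK OPA OK OK APP — and concatenate.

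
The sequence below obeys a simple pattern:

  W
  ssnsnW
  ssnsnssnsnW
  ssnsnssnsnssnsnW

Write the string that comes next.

Each term is the previous one with ssnsn prepended.
One more step from ssnsnssnsnssnsnW gives the answer.

ssnsnssnsnssnsnssnsnW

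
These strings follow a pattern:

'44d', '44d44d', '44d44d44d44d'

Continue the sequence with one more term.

Each string is two copies of the previous one concatenated.
One more doubling of 44d44d44d44d gives the answer.

44d44d44d44d44d44d44d44d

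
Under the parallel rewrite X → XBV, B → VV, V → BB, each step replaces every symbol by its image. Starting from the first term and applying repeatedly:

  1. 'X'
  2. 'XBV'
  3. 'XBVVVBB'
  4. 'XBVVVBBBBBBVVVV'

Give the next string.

Replace each of the 15 characters of XBVVVBBBBBBVVVV in place — XBV VV BB BB BB VV VV VV VV VV VV BB BB BB BB — and concatenate.

XBVVVBBBBBBVVVVVVVVVVVVBBBBBBBB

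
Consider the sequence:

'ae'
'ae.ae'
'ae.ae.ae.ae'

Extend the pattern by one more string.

ae.ae.ae.ae.ae.ae.ae.ae

Each string is two copies of the previous one joined by '.'.
So the next term is two copies of ae.ae.ae.ae with '.' between the halves.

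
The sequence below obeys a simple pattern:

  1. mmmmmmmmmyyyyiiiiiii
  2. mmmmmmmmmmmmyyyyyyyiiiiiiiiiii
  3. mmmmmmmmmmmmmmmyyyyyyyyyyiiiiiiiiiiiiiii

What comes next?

The n-th term is 3n+3 m's then 3n-2 y's then 4n-1 i's, where the shown terms are n = 2, 3, 4.
At n = 5 the blocks have lengths 18, 13, 19.

mmmmmmmmmmmmmmmmmmyyyyyyyyyyyyyiiiiiiiiiiiiiiiiiii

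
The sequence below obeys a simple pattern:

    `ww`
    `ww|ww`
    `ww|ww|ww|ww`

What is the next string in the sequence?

s(k+1) = s(k)·|·s(k) — each term doubles the last with '|' between the halves.
Doubling ww|ww|ww|ww with '|' between the halves:

ww|ww|ww|ww|ww|ww|ww|ww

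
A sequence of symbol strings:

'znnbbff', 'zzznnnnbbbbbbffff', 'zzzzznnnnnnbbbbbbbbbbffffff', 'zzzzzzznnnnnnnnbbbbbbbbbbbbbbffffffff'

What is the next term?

The n-th term is 2n-1 z's then 2n n's then 4n-2 b's then 2n f's (n = 1, 2, …).
Setting n = 5 gives 9, 10, 18, 10 characters in each block.

zzzzzzzzznnnnnnnnnnbbbbbbbbbbbbbbbbbbffffffffff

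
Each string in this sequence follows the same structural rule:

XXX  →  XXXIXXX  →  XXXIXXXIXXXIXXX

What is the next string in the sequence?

Each string is two copies of the previous one joined by 'I'.
One more doubling of XXXIXXXIXXXIXXX gives the answer.

XXXIXXXIXXXIXXXIXXXIXXXIXXXIXXX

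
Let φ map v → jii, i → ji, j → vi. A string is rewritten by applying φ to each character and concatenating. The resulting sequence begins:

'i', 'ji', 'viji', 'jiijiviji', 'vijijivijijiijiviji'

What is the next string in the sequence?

Rewriting the 19 symbols of vijijivijijiijiviji one by one yields jii ji vi ji vi ji jii ji vi ji vi ji ji vi ji jii ji vi ji; concatenated:

jiijivijivijijiijivijivijijivijijiijiviji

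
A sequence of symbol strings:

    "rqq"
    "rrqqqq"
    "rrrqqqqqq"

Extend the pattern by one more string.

rrrrqqqqqqqq

The n-th term is n r's then 2n q's (n = 1, 2, …).
Setting n = 4 gives 4, 8 characters in each block.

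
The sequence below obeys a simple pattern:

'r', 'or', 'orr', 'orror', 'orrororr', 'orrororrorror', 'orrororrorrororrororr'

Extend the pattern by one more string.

From term 3 onward, concatenate the last term with the second-to-last: or·r = orr, orr·or = orror, …
Continuing: orrororrorrororrororr · orrororrorror gives term 8.

orrororrorrororrororrorrororrorror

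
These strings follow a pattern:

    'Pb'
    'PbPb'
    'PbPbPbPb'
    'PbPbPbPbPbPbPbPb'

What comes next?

PbPbPbPbPbPbPbPbPbPbPbPbPbPbPbPb

Each string is two copies of the previous one concatenated.
So the next term is two copies of PbPbPbPbPbPbPbPb.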